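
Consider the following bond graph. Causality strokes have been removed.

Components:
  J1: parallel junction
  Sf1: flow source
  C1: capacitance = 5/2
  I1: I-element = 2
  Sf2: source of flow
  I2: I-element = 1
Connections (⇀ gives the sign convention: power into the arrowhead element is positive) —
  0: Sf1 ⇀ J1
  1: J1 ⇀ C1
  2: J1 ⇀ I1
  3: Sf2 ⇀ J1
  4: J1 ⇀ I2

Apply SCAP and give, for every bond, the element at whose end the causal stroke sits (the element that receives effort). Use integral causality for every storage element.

β0 stroke at Sf1  (source Sf1 imposes f)
β3 stroke at Sf2  (Sf2: flow source, stroke at near end)
β1 stroke at J1  (C1 integral (e out))
β2 stroke at I1  (J1 effort already set via bond 1)
β4 stroke at I2  (J1: bond 1 brought effort, rest push out)

b0 →Sf1
b1 →J1
b2 →I1
b3 →Sf2
b4 →I2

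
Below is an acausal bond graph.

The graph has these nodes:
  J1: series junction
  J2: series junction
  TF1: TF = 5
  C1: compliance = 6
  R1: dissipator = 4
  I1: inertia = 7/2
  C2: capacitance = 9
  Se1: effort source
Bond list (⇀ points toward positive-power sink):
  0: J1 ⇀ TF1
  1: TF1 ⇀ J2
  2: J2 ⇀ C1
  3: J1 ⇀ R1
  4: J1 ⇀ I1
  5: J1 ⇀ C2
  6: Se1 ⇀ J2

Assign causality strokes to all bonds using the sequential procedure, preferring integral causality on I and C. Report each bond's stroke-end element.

β0 →J1
β1 →TF1
β2 →J2
β3 →J1
β4 →I1
β5 →J1
β6 →J2

β6 →J2  (Se1 fixes effort; stroke away)
β2 →J2  (C1 outputs effort q/C1)
β1 →TF1  (J2: last free bond brings flow in)
β0 →J1  (through TF1, causality passes straight; one stroke at TF1)
β4 →I1  (I1 outputs flow p/I1)
β3 →J1  (J1 flow already set via bond 4)
β5 →J1  (common-f at J1 fixed by 4)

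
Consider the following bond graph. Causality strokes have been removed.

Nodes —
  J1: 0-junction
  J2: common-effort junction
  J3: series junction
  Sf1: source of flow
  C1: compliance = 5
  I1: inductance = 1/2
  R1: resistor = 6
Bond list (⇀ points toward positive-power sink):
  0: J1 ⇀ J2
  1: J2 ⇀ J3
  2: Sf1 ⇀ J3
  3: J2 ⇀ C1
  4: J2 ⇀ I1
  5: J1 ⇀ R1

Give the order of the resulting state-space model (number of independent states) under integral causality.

2  (C1, I1 all integral)

b2 stroke at Sf1  (Sf1: flow source, stroke at near end)
b1 stroke at J3  (J3: bond 2 brought flow, rest push out)
b3 stroke at J2  (C1: C, integral causality)
b0 stroke at J1  (J2 effort already set via bond 3)
b4 stroke at I1  (0-jn J2 has e-setter on 3)
b5 stroke at R1  (J1: bond 0 brought effort, rest push out)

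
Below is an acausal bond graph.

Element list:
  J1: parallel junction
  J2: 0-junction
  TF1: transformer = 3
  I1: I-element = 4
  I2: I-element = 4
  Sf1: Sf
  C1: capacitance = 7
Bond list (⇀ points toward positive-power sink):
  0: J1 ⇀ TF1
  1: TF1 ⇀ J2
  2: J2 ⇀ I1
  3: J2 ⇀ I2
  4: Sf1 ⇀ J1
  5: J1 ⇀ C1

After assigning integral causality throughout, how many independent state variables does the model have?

β4 |Sf1  (Sf1: flow source, stroke at near end)
β2 |I1  (I1: I, integral causality)
β3 |I2  (I2 integral (f out))
β1 |J2  (closing 0-jn rule on J2)
β0 |TF1  (through TF1, causality passes straight; one stroke at TF1)
β5 |J1  (J1 needs exactly one e-in)

3  (C1, I1, I2 all integral)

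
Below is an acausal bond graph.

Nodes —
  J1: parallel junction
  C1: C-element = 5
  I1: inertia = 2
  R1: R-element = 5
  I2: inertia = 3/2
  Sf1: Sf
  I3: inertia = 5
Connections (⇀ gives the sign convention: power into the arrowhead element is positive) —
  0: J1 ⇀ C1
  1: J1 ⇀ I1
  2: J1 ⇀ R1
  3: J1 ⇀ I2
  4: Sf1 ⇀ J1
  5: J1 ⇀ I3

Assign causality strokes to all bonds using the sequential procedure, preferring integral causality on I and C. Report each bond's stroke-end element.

β0 stroke at J1
β1 stroke at I1
β2 stroke at R1
β3 stroke at I2
β4 stroke at Sf1
β5 stroke at I3

b4 |Sf1  (source Sf1 imposes f)
b0 |J1  (prefer integral on C1)
b1 |I1  (common-e at J1 fixed by 0)
b2 |R1  (0-jn J1 has e-setter on 0)
b3 |I2  (0-jn J1 has e-setter on 0)
b5 |I3  (0-jn J1 has e-setter on 0)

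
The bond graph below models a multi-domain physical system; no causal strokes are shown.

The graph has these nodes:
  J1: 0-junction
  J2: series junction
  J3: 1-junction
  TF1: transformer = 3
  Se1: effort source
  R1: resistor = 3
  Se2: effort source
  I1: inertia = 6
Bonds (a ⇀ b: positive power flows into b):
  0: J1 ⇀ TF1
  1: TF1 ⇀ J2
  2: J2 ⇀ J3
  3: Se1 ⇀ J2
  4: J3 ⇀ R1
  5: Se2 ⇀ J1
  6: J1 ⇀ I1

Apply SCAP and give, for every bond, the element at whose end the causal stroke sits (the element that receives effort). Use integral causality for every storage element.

β3 →J2  (source Se1 imposes e)
β5 →J1  (Se2 fixes effort; stroke away)
β0 →TF1  (J1 effort already set via bond 5)
β6 →I1  (common-e at J1 fixed by 5)
β1 →J2  (TF1: transformer flips bond 0)
β2 →J3  (J2: last free bond brings flow in)
β4 →R1  (closing 1-jn rule on J3)

b0 stroke at TF1
b1 stroke at J2
b2 stroke at J3
b3 stroke at J2
b4 stroke at R1
b5 stroke at J1
b6 stroke at I1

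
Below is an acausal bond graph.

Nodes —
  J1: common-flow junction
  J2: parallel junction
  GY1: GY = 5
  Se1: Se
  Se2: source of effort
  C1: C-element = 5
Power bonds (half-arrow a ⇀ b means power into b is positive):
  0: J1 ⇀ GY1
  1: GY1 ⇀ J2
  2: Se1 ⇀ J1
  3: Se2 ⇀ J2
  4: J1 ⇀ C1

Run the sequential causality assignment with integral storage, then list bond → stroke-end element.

bond 0 stroke→GY1
bond 1 stroke→GY1
bond 2 stroke→J1
bond 3 stroke→J2
bond 4 stroke→J1

bond 2 stroke→J1  (Se1 fixes effort; stroke away)
bond 3 stroke→J2  (source Se2 imposes e)
bond 1 stroke→GY1  (common-e at J2 fixed by 3)
bond 0 stroke→GY1  (GY GY1: same side as bond 1)
bond 4 stroke→J1  (1-jn J1 has f-setter on 0)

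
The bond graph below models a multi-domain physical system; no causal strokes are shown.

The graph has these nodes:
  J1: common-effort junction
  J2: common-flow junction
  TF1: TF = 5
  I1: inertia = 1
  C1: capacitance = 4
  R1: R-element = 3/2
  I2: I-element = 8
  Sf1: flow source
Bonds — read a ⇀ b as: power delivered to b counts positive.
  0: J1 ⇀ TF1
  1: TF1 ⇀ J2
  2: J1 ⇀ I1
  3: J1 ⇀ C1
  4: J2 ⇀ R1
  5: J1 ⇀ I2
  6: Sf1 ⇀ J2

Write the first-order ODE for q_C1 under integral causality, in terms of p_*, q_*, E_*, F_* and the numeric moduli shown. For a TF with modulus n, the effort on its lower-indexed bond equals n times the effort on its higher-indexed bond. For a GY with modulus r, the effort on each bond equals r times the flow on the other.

dq_C1/dt = -F_Sf1/5 - p_I1 - p_I2/8

#6 stroke at Sf1  (Sf1 (Sf) sets flow on bond)
#1 stroke at J2  (J2 flow already set via bond 6)
#4 stroke at J2  (J2: bond 6 brought flow, rest push out)
#0 stroke at TF1  (TF TF1: opposite of bond 1)
#2 stroke at I1  (prefer integral on I1)
#3 stroke at J1  (C1: C, integral causality)
#5 stroke at I2  (J1 effort already set via bond 3)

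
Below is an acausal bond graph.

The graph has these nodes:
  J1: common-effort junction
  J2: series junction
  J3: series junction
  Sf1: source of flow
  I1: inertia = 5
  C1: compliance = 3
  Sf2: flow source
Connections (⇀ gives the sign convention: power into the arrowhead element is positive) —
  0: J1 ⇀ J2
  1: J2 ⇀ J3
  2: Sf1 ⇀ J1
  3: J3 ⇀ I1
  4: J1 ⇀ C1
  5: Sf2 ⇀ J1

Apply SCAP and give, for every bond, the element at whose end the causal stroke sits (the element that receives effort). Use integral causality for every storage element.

β2 stroke at Sf1  (Sf1 (Sf) sets flow on bond)
β5 stroke at Sf2  (source Sf2 imposes f)
β3 stroke at I1  (prefer integral on I1)
β1 stroke at J3  (J3: bond 3 brought flow, rest push out)
β0 stroke at J2  (J2: bond 1 brought flow, rest push out)
β4 stroke at J1  (J1: last free bond brings effort in)

b0 stroke→J2
b1 stroke→J3
b2 stroke→Sf1
b3 stroke→I1
b4 stroke→J1
b5 stroke→Sf2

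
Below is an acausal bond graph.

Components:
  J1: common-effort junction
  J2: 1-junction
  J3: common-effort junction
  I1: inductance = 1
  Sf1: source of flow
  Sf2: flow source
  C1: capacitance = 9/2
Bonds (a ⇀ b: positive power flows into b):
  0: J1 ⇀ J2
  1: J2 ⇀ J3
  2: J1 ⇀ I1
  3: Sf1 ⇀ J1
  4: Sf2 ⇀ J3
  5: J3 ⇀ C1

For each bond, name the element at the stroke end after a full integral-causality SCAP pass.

bond 3 →Sf1  (Sf1: flow source, stroke at near end)
bond 4 →Sf2  (Sf2 (Sf) sets flow on bond)
bond 2 →I1  (I1 outputs flow p/I1)
bond 0 →J1  (J1: last free bond brings effort in)
bond 1 →J2  (J2: bond 0 brought flow, rest push out)
bond 5 →J3  (closing 0-jn rule on J3)

β0 stroke at J1
β1 stroke at J2
β2 stroke at I1
β3 stroke at Sf1
β4 stroke at Sf2
β5 stroke at J3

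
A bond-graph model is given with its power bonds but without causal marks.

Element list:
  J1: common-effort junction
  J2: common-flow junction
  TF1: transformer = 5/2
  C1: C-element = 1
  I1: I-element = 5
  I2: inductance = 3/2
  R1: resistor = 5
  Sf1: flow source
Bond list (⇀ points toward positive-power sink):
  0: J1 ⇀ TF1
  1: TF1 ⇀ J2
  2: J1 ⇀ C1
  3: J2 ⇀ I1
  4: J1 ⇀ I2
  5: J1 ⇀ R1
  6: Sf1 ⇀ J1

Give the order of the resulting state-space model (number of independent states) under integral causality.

bond 6 stroke at Sf1  (Sf1 (Sf) sets flow on bond)
bond 2 stroke at J1  (C1 outputs effort q/C1)
bond 0 stroke at TF1  (J1 effort already set via bond 2)
bond 4 stroke at I2  (0-jn J1 has e-setter on 2)
bond 5 stroke at R1  (0-jn J1 has e-setter on 2)
bond 1 stroke at J2  (TF TF1: opposite of bond 0)
bond 3 stroke at I1  (closing 1-jn rule on J2)

3  (C1, I1, I2 all integral)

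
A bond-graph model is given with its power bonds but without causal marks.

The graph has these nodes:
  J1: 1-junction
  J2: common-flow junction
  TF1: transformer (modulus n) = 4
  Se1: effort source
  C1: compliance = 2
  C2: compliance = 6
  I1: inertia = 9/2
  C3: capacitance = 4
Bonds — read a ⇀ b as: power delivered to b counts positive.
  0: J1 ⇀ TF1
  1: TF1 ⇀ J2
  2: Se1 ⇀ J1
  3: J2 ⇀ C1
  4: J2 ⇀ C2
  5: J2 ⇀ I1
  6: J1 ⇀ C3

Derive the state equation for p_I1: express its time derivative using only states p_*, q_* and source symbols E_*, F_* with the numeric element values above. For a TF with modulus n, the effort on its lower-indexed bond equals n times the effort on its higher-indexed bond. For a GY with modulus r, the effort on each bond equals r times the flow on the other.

dp_I1/dt = E_Se1/4 - q_C1/2 - q_C2/6 - q_C3/16

β2 |J1  (source Se1 imposes e)
β3 |J2  (C1: C, integral causality)
β4 |J2  (C2: C, integral causality)
β5 |I1  (prefer integral on I1)
β1 |J2  (common-f at J2 fixed by 5)
β0 |TF1  (TF TF1: opposite of bond 1)
β6 |J1  (common-f at J1 fixed by 0)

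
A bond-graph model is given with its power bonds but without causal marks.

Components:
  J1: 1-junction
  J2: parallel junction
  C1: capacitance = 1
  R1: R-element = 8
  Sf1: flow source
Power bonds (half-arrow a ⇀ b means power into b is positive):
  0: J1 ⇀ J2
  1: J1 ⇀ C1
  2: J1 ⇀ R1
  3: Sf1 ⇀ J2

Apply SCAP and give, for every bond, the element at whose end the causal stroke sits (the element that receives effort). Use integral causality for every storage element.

b0 stroke→J2
b1 stroke→J1
b2 stroke→J1
b3 stroke→Sf1

bond 3 |Sf1  (Sf1: flow source, stroke at near end)
bond 0 |J2  (only one effort-in slot at J2)
bond 1 |J1  (common-f at J1 fixed by 0)
bond 2 |J1  (J1 flow already set via bond 0)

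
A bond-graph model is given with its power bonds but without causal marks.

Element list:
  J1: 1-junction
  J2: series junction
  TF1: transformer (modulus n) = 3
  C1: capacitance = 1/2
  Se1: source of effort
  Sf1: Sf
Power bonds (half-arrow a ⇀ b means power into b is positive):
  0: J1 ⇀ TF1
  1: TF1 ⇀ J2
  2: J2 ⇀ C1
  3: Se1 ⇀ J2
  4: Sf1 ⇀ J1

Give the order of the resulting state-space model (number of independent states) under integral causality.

1  (C1 all integral)

bond 3 →J2  (Se1 fixes effort; stroke away)
bond 4 →Sf1  (Sf1 fixes flow; stroke at Sf1)
bond 0 →J1  (common-f at J1 fixed by 4)
bond 1 →TF1  (through TF1, causality passes straight; one stroke at TF1)
bond 2 →J2  (J2: bond 1 brought flow, rest push out)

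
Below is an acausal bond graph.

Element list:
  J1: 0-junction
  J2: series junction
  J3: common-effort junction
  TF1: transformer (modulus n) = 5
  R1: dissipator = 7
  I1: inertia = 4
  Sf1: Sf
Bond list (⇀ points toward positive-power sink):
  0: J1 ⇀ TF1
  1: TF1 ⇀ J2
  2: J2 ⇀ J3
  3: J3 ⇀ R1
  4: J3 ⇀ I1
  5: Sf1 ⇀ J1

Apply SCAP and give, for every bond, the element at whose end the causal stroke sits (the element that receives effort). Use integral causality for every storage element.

bond 5 stroke at Sf1  (source Sf1 imposes f)
bond 0 stroke at J1  (only one effort-in slot at J1)
bond 1 stroke at TF1  (TF TF1: opposite of bond 0)
bond 2 stroke at J2  (J2 flow already set via bond 1)
bond 4 stroke at I1  (prefer integral on I1)
bond 3 stroke at J3  (J3 needs exactly one e-in)

β0 |J1
β1 |TF1
β2 |J2
β3 |J3
β4 |I1
β5 |Sf1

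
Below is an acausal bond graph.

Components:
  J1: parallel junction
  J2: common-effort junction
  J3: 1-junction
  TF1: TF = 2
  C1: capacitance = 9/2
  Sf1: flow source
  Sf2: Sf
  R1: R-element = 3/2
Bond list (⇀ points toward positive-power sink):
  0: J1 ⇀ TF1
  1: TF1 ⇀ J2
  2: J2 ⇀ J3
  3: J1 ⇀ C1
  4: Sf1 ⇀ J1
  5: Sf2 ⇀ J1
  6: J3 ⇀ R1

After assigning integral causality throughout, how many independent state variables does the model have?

1  (C1 all integral)

β4 →Sf1  (Sf1 (Sf) sets flow on bond)
β5 →Sf2  (Sf2: flow source, stroke at near end)
β3 →J1  (prefer integral on C1)
β0 →TF1  (common-e at J1 fixed by 3)
β1 →J2  (TF1 one-in-one-out from 0)
β2 →J3  (J2: bond 1 brought effort, rest push out)
β6 →R1  (J3: last free bond brings flow in)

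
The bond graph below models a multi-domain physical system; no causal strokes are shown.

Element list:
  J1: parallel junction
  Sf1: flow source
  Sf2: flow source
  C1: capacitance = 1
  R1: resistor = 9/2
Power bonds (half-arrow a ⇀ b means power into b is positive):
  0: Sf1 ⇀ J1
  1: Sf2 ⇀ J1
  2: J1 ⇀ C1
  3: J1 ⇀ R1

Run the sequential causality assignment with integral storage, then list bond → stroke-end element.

bond 0 stroke at Sf1  (Sf1 (Sf) sets flow on bond)
bond 1 stroke at Sf2  (Sf2 fixes flow; stroke at Sf2)
bond 2 stroke at J1  (C1: C, integral causality)
bond 3 stroke at R1  (0-jn J1 has e-setter on 2)

β0 →Sf1
β1 →Sf2
β2 →J1
β3 →R1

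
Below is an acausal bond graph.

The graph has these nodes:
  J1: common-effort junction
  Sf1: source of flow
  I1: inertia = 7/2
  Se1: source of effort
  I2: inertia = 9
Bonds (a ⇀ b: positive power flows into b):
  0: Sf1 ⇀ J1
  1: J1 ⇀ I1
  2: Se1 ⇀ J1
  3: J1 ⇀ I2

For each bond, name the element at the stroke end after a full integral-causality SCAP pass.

bond 0 |Sf1  (Sf1 (Sf) sets flow on bond)
bond 2 |J1  (Se1: effort source, stroke at far end)
bond 1 |I1  (J1: bond 2 brought effort, rest push out)
bond 3 |I2  (common-e at J1 fixed by 2)

β0 stroke→Sf1
β1 stroke→I1
β2 stroke→J1
β3 stroke→I2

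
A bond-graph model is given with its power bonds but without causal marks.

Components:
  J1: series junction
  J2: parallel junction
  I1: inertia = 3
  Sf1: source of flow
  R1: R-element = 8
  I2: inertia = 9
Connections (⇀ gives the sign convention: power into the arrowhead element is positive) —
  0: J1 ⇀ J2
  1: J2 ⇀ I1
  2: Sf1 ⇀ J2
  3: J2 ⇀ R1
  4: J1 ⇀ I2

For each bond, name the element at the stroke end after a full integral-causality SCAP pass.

bond 0 stroke→J1
bond 1 stroke→I1
bond 2 stroke→Sf1
bond 3 stroke→J2
bond 4 stroke→I2

b2 stroke at Sf1  (source Sf1 imposes f)
b1 stroke at I1  (I1: I, integral causality)
b4 stroke at I2  (I2 integral (f out))
b0 stroke at J1  (J1: bond 4 brought flow, rest push out)
b3 stroke at J2  (J2 needs exactly one e-in)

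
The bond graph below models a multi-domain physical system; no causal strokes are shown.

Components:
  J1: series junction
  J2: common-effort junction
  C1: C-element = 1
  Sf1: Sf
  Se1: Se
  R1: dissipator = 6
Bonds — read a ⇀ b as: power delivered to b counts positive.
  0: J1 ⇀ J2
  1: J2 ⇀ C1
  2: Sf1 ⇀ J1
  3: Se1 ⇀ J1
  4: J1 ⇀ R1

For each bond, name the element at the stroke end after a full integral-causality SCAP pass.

#0 stroke→J1
#1 stroke→J2
#2 stroke→Sf1
#3 stroke→J1
#4 stroke→J1

bond 2 stroke at Sf1  (Sf1 fixes flow; stroke at Sf1)
bond 3 stroke at J1  (Se1 (Se) sets effort on bond)
bond 0 stroke at J1  (1-jn J1 has f-setter on 2)
bond 4 stroke at J1  (common-f at J1 fixed by 2)
bond 1 stroke at J2  (J2 needs exactly one e-in)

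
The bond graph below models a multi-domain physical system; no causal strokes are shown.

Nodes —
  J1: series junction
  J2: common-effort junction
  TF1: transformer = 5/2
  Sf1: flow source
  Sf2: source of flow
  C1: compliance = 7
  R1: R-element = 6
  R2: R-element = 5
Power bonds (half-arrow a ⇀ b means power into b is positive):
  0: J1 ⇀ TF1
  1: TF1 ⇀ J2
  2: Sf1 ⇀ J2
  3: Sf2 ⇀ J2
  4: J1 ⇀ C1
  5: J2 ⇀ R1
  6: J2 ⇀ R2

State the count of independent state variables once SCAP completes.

β2 stroke→Sf1  (Sf1 fixes flow; stroke at Sf1)
β3 stroke→Sf2  (Sf2 (Sf) sets flow on bond)
β4 stroke→J1  (C1 outputs effort q/C1)
β0 stroke→TF1  (only one flow-in slot at J1)
β1 stroke→J2  (TF TF1: opposite of bond 0)
β5 stroke→R1  (J2: bond 1 brought effort, rest push out)
β6 stroke→R2  (0-jn J2 has e-setter on 1)

1  (C1 all integral)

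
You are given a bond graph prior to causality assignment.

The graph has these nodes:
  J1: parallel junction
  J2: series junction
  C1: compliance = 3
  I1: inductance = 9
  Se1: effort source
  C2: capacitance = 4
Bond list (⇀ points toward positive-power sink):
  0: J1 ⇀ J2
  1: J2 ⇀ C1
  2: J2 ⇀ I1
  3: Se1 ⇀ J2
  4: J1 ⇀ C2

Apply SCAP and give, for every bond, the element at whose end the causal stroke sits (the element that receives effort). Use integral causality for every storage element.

b0 stroke→J2
b1 stroke→J2
b2 stroke→I1
b3 stroke→J2
b4 stroke→J1

β3 →J2  (Se1 fixes effort; stroke away)
β1 →J2  (C1: C, integral causality)
β2 →I1  (I1 outputs flow p/I1)
β0 →J2  (1-jn J2 has f-setter on 2)
β4 →J1  (only one effort-in slot at J1)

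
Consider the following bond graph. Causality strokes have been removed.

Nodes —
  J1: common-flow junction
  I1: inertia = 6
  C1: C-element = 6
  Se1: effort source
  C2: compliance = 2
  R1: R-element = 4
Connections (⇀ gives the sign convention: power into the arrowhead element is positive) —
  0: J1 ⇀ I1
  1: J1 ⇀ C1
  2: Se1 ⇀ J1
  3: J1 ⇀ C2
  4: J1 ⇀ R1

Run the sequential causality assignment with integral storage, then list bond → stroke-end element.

b0 stroke at I1
b1 stroke at J1
b2 stroke at J1
b3 stroke at J1
b4 stroke at J1

bond 2 stroke at J1  (source Se1 imposes e)
bond 0 stroke at I1  (I1 outputs flow p/I1)
bond 1 stroke at J1  (common-f at J1 fixed by 0)
bond 3 stroke at J1  (common-f at J1 fixed by 0)
bond 4 stroke at J1  (J1 flow already set via bond 0)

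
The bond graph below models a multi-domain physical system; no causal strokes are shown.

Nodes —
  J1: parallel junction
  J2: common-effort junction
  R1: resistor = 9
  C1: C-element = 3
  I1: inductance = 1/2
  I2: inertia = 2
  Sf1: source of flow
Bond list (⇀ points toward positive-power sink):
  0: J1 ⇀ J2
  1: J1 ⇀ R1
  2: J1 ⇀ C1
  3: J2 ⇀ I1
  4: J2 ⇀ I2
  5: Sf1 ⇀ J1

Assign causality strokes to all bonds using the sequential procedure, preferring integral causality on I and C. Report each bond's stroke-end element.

b0 |J2
b1 |R1
b2 |J1
b3 |I1
b4 |I2
b5 |Sf1

#5 →Sf1  (Sf1: flow source, stroke at near end)
#2 →J1  (C1: C, integral causality)
#0 →J2  (J1 effort already set via bond 2)
#1 →R1  (common-e at J1 fixed by 2)
#3 →I1  (common-e at J2 fixed by 0)
#4 →I2  (0-jn J2 has e-setter on 0)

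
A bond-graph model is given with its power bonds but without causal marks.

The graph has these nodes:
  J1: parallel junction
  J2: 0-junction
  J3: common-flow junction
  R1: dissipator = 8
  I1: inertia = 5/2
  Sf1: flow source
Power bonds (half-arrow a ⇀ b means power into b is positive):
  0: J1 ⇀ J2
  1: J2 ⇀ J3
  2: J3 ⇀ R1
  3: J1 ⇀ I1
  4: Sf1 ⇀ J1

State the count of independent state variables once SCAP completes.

1  (I1 all integral)

β4 stroke→Sf1  (Sf1 fixes flow; stroke at Sf1)
β3 stroke→I1  (I1: I, integral causality)
β0 stroke→J1  (only one effort-in slot at J1)
β1 stroke→J2  (closing 0-jn rule on J2)
β2 stroke→J3  (common-f at J3 fixed by 1)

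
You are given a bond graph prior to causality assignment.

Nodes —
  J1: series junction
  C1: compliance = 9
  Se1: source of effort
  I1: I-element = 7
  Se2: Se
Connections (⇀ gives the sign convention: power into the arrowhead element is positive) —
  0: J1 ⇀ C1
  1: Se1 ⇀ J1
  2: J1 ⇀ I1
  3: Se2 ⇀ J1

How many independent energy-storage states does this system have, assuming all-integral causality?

2  (C1, I1 all integral)

b1 stroke at J1  (Se1: effort source, stroke at far end)
b3 stroke at J1  (Se2: effort source, stroke at far end)
b0 stroke at J1  (C1: C, integral causality)
b2 stroke at I1  (J1: last free bond brings flow in)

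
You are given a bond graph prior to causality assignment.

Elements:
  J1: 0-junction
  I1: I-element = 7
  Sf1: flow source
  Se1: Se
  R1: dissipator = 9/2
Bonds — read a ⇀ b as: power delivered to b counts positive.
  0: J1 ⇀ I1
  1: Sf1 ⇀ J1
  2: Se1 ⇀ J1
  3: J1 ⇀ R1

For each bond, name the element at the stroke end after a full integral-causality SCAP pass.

b0 →I1
b1 →Sf1
b2 →J1
b3 →R1

β1 stroke at Sf1  (Sf1: flow source, stroke at near end)
β2 stroke at J1  (Se1 (Se) sets effort on bond)
β0 stroke at I1  (J1: bond 2 brought effort, rest push out)
β3 stroke at R1  (J1 effort already set via bond 2)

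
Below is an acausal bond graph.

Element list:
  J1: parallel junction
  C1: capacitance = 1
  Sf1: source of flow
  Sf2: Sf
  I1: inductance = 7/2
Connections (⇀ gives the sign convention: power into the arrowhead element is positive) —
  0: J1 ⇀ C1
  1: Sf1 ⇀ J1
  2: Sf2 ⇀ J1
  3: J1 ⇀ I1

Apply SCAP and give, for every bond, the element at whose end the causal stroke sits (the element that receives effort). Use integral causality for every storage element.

b0 →J1
b1 →Sf1
b2 →Sf2
b3 →I1

bond 1 stroke→Sf1  (source Sf1 imposes f)
bond 2 stroke→Sf2  (source Sf2 imposes f)
bond 0 stroke→J1  (prefer integral on C1)
bond 3 stroke→I1  (0-jn J1 has e-setter on 0)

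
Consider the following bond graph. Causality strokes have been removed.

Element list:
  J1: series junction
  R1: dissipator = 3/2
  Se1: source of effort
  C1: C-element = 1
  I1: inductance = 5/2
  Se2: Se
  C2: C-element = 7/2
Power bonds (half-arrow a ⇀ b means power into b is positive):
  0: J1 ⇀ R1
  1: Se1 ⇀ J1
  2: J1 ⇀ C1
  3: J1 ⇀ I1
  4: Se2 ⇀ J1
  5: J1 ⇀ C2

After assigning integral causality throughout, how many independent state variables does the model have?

b1 stroke at J1  (Se1 (Se) sets effort on bond)
b4 stroke at J1  (Se2 (Se) sets effort on bond)
b2 stroke at J1  (C1 outputs effort q/C1)
b3 stroke at I1  (I1 outputs flow p/I1)
b0 stroke at J1  (1-jn J1 has f-setter on 3)
b5 stroke at J1  (J1 flow already set via bond 3)

3  (C1, C2, I1 all integral)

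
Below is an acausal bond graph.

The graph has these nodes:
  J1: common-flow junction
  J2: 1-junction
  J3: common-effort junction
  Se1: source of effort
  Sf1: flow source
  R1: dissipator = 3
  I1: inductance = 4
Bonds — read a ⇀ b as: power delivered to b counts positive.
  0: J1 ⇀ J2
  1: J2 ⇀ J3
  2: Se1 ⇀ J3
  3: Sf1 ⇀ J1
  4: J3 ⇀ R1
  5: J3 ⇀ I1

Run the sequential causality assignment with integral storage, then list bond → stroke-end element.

#0 stroke at J1
#1 stroke at J2
#2 stroke at J3
#3 stroke at Sf1
#4 stroke at R1
#5 stroke at I1

#2 |J3  (source Se1 imposes e)
#3 |Sf1  (source Sf1 imposes f)
#0 |J1  (common-f at J1 fixed by 3)
#1 |J2  (1-jn J2 has f-setter on 0)
#4 |R1  (J3 effort already set via bond 2)
#5 |I1  (J3: bond 2 brought effort, rest push out)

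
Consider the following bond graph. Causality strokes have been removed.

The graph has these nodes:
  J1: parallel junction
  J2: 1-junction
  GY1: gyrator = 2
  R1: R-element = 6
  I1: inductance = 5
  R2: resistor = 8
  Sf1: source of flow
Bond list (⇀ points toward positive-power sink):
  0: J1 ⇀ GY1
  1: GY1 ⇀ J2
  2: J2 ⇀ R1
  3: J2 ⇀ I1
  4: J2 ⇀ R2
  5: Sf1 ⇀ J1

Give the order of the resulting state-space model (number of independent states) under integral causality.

1  (I1 all integral)

#5 |Sf1  (Sf1 fixes flow; stroke at Sf1)
#0 |J1  (closing 0-jn rule on J1)
#1 |J2  (GY1 both-in/both-out from 0)
#3 |I1  (I1 outputs flow p/I1)
#2 |J2  (common-f at J2 fixed by 3)
#4 |J2  (common-f at J2 fixed by 3)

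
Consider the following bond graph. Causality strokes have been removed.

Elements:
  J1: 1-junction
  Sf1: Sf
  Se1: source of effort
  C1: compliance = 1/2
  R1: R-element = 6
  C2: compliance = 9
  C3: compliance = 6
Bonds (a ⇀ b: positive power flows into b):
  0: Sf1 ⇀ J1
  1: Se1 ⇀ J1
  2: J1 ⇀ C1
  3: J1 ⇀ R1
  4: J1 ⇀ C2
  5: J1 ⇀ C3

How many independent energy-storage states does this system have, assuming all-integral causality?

β0 →Sf1  (Sf1: flow source, stroke at near end)
β1 →J1  (Se1: effort source, stroke at far end)
β2 →J1  (J1: bond 0 brought flow, rest push out)
β3 →J1  (1-jn J1 has f-setter on 0)
β4 →J1  (J1: bond 0 brought flow, rest push out)
β5 →J1  (J1: bond 0 brought flow, rest push out)

3  (C1, C2, C3 all integral)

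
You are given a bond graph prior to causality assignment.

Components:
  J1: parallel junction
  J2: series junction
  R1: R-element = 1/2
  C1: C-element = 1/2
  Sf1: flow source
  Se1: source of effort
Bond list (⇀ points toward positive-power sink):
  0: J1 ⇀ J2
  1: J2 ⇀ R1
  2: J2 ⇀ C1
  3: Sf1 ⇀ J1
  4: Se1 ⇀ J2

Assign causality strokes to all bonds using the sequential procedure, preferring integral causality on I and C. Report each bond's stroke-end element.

bond 3 |Sf1  (source Sf1 imposes f)
bond 4 |J2  (source Se1 imposes e)
bond 0 |J1  (J1: last free bond brings effort in)
bond 1 |J2  (common-f at J2 fixed by 0)
bond 2 |J2  (1-jn J2 has f-setter on 0)

b0 stroke at J1
b1 stroke at J2
b2 stroke at J2
b3 stroke at Sf1
b4 stroke at J2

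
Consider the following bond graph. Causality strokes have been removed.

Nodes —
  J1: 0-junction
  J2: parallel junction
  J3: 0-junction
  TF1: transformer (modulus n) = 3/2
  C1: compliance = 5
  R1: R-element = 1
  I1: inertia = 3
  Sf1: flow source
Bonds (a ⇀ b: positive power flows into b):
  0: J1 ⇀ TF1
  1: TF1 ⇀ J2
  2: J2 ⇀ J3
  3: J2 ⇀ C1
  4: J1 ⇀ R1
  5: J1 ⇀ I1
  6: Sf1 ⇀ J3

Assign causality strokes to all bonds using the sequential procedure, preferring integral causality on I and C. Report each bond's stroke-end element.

bond 6 |Sf1  (Sf1 (Sf) sets flow on bond)
bond 2 |J3  (closing 0-jn rule on J3)
bond 3 |J2  (C1 integral (e out))
bond 1 |TF1  (J2: bond 3 brought effort, rest push out)
bond 0 |J1  (TF1: transformer flips bond 1)
bond 4 |R1  (J1 effort already set via bond 0)
bond 5 |I1  (J1: bond 0 brought effort, rest push out)

#0 stroke→J1
#1 stroke→TF1
#2 stroke→J3
#3 stroke→J2
#4 stroke→R1
#5 stroke→I1
#6 stroke→Sf1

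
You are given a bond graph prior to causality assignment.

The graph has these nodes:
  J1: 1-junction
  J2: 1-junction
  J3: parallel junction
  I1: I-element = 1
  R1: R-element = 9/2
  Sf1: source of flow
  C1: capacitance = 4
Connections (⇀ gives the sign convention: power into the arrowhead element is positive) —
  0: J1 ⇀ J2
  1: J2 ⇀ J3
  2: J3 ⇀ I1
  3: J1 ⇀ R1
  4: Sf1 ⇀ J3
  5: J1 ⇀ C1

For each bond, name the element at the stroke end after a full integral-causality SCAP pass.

bond 4 stroke→Sf1  (Sf1: flow source, stroke at near end)
bond 2 stroke→I1  (I1 outputs flow p/I1)
bond 1 stroke→J3  (J3 needs exactly one e-in)
bond 0 stroke→J2  (J2 flow already set via bond 1)
bond 3 stroke→J1  (common-f at J1 fixed by 0)
bond 5 stroke→J1  (common-f at J1 fixed by 0)

β0 |J2
β1 |J3
β2 |I1
β3 |J1
β4 |Sf1
β5 |J1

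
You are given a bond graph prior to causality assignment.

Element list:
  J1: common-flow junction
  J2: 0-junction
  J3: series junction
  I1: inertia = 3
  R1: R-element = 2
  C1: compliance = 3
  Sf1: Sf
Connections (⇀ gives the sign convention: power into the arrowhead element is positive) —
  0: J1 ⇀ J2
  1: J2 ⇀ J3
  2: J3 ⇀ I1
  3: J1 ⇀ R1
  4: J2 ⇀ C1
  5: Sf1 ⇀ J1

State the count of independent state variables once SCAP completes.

2  (C1, I1 all integral)

#5 stroke at Sf1  (Sf1 fixes flow; stroke at Sf1)
#0 stroke at J1  (common-f at J1 fixed by 5)
#3 stroke at J1  (J1 flow already set via bond 5)
#2 stroke at I1  (I1: I, integral causality)
#1 stroke at J3  (J3: bond 2 brought flow, rest push out)
#4 stroke at J2  (only one effort-in slot at J2)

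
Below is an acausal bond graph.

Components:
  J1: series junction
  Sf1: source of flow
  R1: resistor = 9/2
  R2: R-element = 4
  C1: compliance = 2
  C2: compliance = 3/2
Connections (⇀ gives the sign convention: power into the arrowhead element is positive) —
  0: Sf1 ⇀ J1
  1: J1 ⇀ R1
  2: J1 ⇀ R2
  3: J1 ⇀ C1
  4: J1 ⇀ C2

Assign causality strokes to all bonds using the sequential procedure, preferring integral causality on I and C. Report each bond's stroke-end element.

bond 0 →Sf1
bond 1 →J1
bond 2 →J1
bond 3 →J1
bond 4 →J1

bond 0 stroke at Sf1  (Sf1 fixes flow; stroke at Sf1)
bond 1 stroke at J1  (J1 flow already set via bond 0)
bond 2 stroke at J1  (common-f at J1 fixed by 0)
bond 3 stroke at J1  (1-jn J1 has f-setter on 0)
bond 4 stroke at J1  (J1 flow already set via bond 0)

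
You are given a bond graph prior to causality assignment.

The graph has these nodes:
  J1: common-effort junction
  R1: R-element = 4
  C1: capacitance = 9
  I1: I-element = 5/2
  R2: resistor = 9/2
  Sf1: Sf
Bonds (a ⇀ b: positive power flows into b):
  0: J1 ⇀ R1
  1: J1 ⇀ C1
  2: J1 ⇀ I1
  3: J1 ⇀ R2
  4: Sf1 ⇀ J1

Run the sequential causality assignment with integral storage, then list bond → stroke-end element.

b4 stroke→Sf1  (Sf1 (Sf) sets flow on bond)
b1 stroke→J1  (C1 integral (e out))
b0 stroke→R1  (0-jn J1 has e-setter on 1)
b2 stroke→I1  (J1 effort already set via bond 1)
b3 stroke→R2  (J1: bond 1 brought effort, rest push out)

β0 →R1
β1 →J1
β2 →I1
β3 →R2
β4 →Sf1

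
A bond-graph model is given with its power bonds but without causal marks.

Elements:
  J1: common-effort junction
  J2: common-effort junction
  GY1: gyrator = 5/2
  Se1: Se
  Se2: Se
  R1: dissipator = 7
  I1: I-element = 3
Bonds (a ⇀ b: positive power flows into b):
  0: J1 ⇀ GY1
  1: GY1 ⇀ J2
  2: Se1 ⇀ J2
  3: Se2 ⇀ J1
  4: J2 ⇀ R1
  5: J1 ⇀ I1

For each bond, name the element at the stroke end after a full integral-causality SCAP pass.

β2 stroke at J2  (source Se1 imposes e)
β3 stroke at J1  (source Se2 imposes e)
β0 stroke at GY1  (J1: bond 3 brought effort, rest push out)
β5 stroke at I1  (0-jn J1 has e-setter on 3)
β1 stroke at GY1  (J2: bond 2 brought effort, rest push out)
β4 stroke at R1  (common-e at J2 fixed by 2)

b0 stroke at GY1
b1 stroke at GY1
b2 stroke at J2
b3 stroke at J1
b4 stroke at R1
b5 stroke at I1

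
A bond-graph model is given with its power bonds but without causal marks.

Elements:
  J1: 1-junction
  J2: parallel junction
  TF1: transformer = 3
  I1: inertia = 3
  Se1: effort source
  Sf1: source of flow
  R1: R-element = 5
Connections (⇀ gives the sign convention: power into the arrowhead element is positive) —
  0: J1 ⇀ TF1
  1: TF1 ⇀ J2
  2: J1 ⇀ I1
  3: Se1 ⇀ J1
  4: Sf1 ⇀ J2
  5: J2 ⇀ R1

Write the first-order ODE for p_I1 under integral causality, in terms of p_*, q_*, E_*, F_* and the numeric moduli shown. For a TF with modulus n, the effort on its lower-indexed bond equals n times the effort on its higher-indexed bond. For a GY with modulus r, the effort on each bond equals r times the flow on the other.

b3 →J1  (Se1 (Se) sets effort on bond)
b4 →Sf1  (Sf1 fixes flow; stroke at Sf1)
b2 →I1  (I1 outputs flow p/I1)
b0 →J1  (J1 flow already set via bond 2)
b1 →TF1  (TF TF1: opposite of bond 0)
b5 →J2  (J2: last free bond brings effort in)

dp_I1/dt = E_Se1 - 15*F_Sf1 - 15*p_I1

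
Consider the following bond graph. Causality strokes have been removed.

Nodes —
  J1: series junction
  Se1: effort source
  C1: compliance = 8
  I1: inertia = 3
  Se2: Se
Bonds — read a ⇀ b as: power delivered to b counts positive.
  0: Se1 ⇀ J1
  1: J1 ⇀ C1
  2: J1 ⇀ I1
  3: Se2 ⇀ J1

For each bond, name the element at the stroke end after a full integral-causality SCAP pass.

#0 stroke→J1
#1 stroke→J1
#2 stroke→I1
#3 stroke→J1

β0 →J1  (source Se1 imposes e)
β3 →J1  (Se2 fixes effort; stroke away)
β1 →J1  (C1 outputs effort q/C1)
β2 →I1  (only one flow-in slot at J1)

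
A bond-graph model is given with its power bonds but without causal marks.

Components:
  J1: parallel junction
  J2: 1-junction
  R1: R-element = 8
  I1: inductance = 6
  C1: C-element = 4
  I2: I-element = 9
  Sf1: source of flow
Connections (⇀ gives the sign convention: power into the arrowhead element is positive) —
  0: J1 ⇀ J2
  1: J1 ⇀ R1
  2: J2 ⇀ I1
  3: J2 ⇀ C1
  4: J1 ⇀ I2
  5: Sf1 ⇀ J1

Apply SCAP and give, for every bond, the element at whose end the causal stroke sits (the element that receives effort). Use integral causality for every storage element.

β0 →J2
β1 →J1
β2 →I1
β3 →J2
β4 →I2
β5 →Sf1

#5 →Sf1  (Sf1 fixes flow; stroke at Sf1)
#2 →I1  (I1 outputs flow p/I1)
#0 →J2  (common-f at J2 fixed by 2)
#3 →J2  (common-f at J2 fixed by 2)
#4 →I2  (I2: I, integral causality)
#1 →J1  (closing 0-jn rule on J1)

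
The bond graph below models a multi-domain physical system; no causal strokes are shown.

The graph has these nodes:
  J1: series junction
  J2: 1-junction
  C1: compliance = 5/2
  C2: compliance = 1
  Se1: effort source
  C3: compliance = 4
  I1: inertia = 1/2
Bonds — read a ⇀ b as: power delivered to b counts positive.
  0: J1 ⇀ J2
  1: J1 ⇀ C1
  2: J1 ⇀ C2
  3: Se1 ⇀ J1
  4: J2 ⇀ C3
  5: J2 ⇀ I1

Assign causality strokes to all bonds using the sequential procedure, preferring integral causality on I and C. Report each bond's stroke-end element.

b3 →J1  (Se1 (Se) sets effort on bond)
b1 →J1  (prefer integral on C1)
b2 →J1  (C2 outputs effort q/C2)
b0 →J2  (J1 needs exactly one f-in)
b4 →J2  (prefer integral on C3)
b5 →I1  (J2: last free bond brings flow in)

β0 →J2
β1 →J1
β2 →J1
β3 →J1
β4 →J2
β5 →I1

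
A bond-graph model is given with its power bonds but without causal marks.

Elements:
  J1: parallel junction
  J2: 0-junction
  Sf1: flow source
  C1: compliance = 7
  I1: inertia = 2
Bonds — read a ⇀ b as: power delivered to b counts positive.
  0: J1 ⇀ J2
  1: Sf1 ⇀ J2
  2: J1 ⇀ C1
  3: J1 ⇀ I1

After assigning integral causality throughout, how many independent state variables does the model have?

2  (C1, I1 all integral)

#1 →Sf1  (Sf1 fixes flow; stroke at Sf1)
#0 →J2  (closing 0-jn rule on J2)
#2 →J1  (C1 outputs effort q/C1)
#3 →I1  (J1 effort already set via bond 2)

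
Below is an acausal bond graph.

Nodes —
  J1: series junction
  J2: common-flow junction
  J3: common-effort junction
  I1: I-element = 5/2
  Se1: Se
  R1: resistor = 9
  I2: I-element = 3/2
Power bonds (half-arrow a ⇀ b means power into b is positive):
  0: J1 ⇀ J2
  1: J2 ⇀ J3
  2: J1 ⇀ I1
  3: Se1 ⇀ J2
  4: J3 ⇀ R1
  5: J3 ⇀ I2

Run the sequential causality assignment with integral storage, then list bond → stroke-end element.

bond 3 |J2  (Se1 fixes effort; stroke away)
bond 2 |I1  (prefer integral on I1)
bond 0 |J1  (1-jn J1 has f-setter on 2)
bond 1 |J2  (J2 flow already set via bond 0)
bond 5 |I2  (I2 outputs flow p/I2)
bond 4 |J3  (closing 0-jn rule on J3)

b0 →J1
b1 →J2
b2 →I1
b3 →J2
b4 →J3
b5 →I2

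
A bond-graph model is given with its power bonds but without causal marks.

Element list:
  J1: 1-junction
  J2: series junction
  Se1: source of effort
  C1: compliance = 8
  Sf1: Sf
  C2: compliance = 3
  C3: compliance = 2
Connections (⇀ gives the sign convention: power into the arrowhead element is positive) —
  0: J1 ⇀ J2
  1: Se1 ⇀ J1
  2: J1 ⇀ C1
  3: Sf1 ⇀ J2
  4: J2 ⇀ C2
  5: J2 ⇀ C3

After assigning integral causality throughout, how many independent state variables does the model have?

bond 1 stroke at J1  (Se1 (Se) sets effort on bond)
bond 3 stroke at Sf1  (source Sf1 imposes f)
bond 0 stroke at J2  (common-f at J2 fixed by 3)
bond 4 stroke at J2  (J2 flow already set via bond 3)
bond 5 stroke at J2  (J2 flow already set via bond 3)
bond 2 stroke at J1  (J1: bond 0 brought flow, rest push out)

3  (C1, C2, C3 all integral)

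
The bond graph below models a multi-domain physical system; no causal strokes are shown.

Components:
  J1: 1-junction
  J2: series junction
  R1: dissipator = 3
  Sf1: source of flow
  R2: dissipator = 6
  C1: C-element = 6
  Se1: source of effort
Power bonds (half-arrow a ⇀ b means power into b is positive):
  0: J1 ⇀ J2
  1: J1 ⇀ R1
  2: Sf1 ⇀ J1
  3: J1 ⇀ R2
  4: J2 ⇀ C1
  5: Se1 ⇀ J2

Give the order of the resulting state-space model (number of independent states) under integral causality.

1  (C1 all integral)

b2 →Sf1  (Sf1: flow source, stroke at near end)
b5 →J2  (source Se1 imposes e)
b0 →J1  (1-jn J1 has f-setter on 2)
b1 →J1  (J1 flow already set via bond 2)
b3 →J1  (J1: bond 2 brought flow, rest push out)
b4 →J2  (J2: bond 0 brought flow, rest push out)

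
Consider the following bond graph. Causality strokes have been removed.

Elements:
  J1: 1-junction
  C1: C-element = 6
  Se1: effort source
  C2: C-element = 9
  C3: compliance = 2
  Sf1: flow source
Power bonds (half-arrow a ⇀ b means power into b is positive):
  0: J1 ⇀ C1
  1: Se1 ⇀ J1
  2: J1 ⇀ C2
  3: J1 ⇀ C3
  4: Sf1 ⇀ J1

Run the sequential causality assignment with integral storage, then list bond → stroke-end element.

bond 1 stroke at J1  (Se1: effort source, stroke at far end)
bond 4 stroke at Sf1  (Sf1 (Sf) sets flow on bond)
bond 0 stroke at J1  (1-jn J1 has f-setter on 4)
bond 2 stroke at J1  (J1 flow already set via bond 4)
bond 3 stroke at J1  (1-jn J1 has f-setter on 4)

#0 stroke→J1
#1 stroke→J1
#2 stroke→J1
#3 stroke→J1
#4 stroke→Sf1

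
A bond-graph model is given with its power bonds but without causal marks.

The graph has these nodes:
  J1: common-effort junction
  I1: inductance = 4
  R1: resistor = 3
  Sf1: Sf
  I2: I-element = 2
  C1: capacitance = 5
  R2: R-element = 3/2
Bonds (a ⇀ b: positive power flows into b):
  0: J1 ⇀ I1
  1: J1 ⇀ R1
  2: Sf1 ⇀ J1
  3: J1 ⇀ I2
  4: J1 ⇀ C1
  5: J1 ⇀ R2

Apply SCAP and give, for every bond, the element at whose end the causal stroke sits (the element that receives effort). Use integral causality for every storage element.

β0 stroke→I1
β1 stroke→R1
β2 stroke→Sf1
β3 stroke→I2
β4 stroke→J1
β5 stroke→R2

#2 →Sf1  (source Sf1 imposes f)
#0 →I1  (I1: I, integral causality)
#3 →I2  (prefer integral on I2)
#4 →J1  (prefer integral on C1)
#1 →R1  (0-jn J1 has e-setter on 4)
#5 →R2  (J1 effort already set via bond 4)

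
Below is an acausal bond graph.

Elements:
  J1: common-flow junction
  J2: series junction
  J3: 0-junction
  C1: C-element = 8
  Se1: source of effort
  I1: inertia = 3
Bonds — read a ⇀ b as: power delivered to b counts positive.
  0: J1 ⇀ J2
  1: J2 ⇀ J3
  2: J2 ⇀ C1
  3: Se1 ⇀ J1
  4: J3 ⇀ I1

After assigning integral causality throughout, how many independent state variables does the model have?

bond 3 stroke at J1  (Se1 (Se) sets effort on bond)
bond 0 stroke at J2  (J1 needs exactly one f-in)
bond 2 stroke at J2  (prefer integral on C1)
bond 1 stroke at J3  (J2 needs exactly one f-in)
bond 4 stroke at I1  (0-jn J3 has e-setter on 1)

2  (C1, I1 all integral)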